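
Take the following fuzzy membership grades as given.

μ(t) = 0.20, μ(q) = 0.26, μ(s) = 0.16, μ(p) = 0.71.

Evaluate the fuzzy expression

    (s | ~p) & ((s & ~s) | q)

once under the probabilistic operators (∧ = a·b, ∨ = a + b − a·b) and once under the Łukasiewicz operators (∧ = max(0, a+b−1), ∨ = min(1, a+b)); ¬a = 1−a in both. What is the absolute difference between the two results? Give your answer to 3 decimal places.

0.145

Under probabilistic:
  ~p = 1 − 0.7100 = 0.2900
  s | ~p = a + b − a·b on (0.1600, 0.2900) = 0.4036
  ~s = 1 − 0.1600 = 0.8400
  s & ~s = a·b on (0.1600, 0.8400) = 0.1344
  (s & ~s) | q = a + b − a·b on (0.1344, 0.2600) = 0.3595
  (s | ~p) & ((s & ~s) | q) = a·b on (0.4036, 0.3595) = 0.1451
  → value = 0.1451
Under Łukasiewicz:
  ~p = 1 − 0.71 = 0.29
  s | ~p = min(1, a+b) on (0.16, 0.29) = 0.45
  ~s = 1 − 0.16 = 0.84
  s & ~s = max(0, a+b−1) on (0.16, 0.84) = 0.00
  (s & ~s) | q = min(1, a+b) on (0.00, 0.26) = 0.26
  (s | ~p) & ((s & ~s) | q) = max(0, a+b−1) on (0.45, 0.26) = 0.00
  → value = 0.0000
|0.1451 − 0.0000| = 0.145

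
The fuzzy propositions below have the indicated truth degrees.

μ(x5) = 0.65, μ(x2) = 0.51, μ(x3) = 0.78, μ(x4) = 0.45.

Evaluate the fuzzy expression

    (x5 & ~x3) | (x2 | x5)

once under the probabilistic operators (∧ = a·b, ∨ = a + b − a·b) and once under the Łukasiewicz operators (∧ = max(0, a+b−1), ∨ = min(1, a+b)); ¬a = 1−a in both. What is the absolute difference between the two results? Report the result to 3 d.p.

Under probabilistic:
  ~x3 = 1 − 0.7800 = 0.2200
  x5 & ~x3 = a·b on (0.6500, 0.2200) = 0.1430
  x2 | x5 = a + b − a·b on (0.5100, 0.6500) = 0.8285
  (x5 & ~x3) | (x2 | x5) = a + b − a·b on (0.1430, 0.8285) = 0.8530
  → value = 0.8530
Under Łukasiewicz:
  ~x3 = 1 − 0.78 = 0.22
  x5 & ~x3 = max(0, a+b−1) on (0.65, 0.22) = 0.00
  x2 | x5 = min(1, a+b) on (0.51, 0.65) = 1.00
  (x5 & ~x3) | (x2 | x5) = min(1, a+b) on (0.00, 1.00) = 1.00
  → value = 1.0000
|0.8530 − 1.0000| = 0.147

0.147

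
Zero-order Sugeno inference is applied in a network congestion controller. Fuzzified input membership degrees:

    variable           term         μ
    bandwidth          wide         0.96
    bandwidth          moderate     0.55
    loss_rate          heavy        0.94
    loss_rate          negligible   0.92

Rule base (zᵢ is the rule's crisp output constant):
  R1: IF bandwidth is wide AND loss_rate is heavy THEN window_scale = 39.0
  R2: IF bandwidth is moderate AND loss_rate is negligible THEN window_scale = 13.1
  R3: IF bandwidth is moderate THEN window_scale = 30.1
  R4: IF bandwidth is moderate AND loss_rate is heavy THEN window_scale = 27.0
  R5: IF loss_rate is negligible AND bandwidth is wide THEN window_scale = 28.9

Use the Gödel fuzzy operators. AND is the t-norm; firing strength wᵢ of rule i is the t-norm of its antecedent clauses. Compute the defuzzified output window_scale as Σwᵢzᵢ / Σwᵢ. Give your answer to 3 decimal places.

29.019

R1 (z=39.0): wide=0.96, heavy=0.94; AND[min(a, b)] → w = 0.94
R2 (z=13.1): moderate=0.55, negligible=0.92; AND[min(a, b)] → w = 0.55
R3 (z=30.1): moderate=0.55 → w = 0.55
R4 (z=27.0): moderate=0.55, heavy=0.94; AND[min(a, b)] → w = 0.55
R5 (z=28.9): negligible=0.92, wide=0.96; AND[min(a, b)] → w = 0.92
Weighted average = (0.94·39.0 + 0.55·13.1 + 0.55·30.1 + 0.55·27.0 + 0.92·28.9) / (0.94 + 0.55 + 0.55 + 0.55 + 0.92)
  = 101.8580 / 3.5100 = 29.019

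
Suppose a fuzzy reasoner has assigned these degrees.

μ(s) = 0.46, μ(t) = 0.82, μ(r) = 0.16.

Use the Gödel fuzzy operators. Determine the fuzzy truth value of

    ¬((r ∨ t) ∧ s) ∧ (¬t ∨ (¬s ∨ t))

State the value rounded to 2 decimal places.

r ∨ t = max(a, b) on (0.16, 0.82) = 0.82
(r ∨ t) ∧ s = min(a, b) on (0.82, 0.46) = 0.46
¬((r ∨ t) ∧ s) = 1 − 0.46 = 0.54
¬t = 1 − 0.82 = 0.18
¬s = 1 − 0.46 = 0.54
¬s ∨ t = max(a, b) on (0.54, 0.82) = 0.82
¬t ∨ (¬s ∨ t) = max(a, b) on (0.18, 0.82) = 0.82
¬((r ∨ t) ∧ s) ∧ (¬t ∨ (¬s ∨ t)) = min(a, b) on (0.54, 0.82) = 0.54

0.54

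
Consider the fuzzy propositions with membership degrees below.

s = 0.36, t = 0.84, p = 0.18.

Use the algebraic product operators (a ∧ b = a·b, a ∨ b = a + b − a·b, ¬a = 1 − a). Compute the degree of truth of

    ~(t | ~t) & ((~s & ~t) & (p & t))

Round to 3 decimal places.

0.002

~t = 1 − 0.8400 = 0.1600
t | ~t = a + b − a·b on (0.8400, 0.1600) = 0.8656
~(t | ~t) = 1 − 0.8656 = 0.1344
~s = 1 − 0.3600 = 0.6400
~t = 1 − 0.8400 = 0.1600
~s & ~t = a·b on (0.6400, 0.1600) = 0.1024
p & t = a·b on (0.1800, 0.8400) = 0.1512
(~s & ~t) & (p & t) = a·b on (0.1024, 0.1512) = 0.0155
~(t | ~t) & ((~s & ~t) & (p & t)) = a·b on (0.1344, 0.0155) = 0.0021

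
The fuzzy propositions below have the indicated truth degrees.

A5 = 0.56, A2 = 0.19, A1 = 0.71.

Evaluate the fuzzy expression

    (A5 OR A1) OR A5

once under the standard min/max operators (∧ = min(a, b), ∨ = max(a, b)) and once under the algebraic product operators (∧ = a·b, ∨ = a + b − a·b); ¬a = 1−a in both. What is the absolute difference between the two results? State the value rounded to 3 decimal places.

0.234

Under standard min/max:
  A5 OR A1 = max(a, b) on (0.56, 0.71) = 0.71
  (A5 OR A1) OR A5 = max(a, b) on (0.71, 0.56) = 0.71
  → value = 0.7100
Under algebraic product:
  A5 OR A1 = a + b − a·b on (0.5600, 0.7100) = 0.8724
  (A5 OR A1) OR A5 = a + b − a·b on (0.8724, 0.5600) = 0.9439
  → value = 0.9439
|0.7100 − 0.9439| = 0.234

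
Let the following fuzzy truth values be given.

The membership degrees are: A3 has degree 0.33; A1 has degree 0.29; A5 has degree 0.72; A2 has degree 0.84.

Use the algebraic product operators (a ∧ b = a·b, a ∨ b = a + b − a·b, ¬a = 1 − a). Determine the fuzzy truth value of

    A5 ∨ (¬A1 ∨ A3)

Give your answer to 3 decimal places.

0.946

¬A1 = 1 − 0.2900 = 0.7100
¬A1 ∨ A3 = a + b − a·b on (0.7100, 0.3300) = 0.8057
A5 ∨ (¬A1 ∨ A3) = a + b − a·b on (0.7200, 0.8057) = 0.9456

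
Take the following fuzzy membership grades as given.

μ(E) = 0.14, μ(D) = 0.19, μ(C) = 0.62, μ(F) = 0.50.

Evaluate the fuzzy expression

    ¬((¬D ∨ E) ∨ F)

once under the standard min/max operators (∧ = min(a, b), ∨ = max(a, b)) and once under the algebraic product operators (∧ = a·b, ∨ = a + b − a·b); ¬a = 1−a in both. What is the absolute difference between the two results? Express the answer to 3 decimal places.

0.108

Under standard min/max:
  ¬D = 1 − 0.19 = 0.81
  ¬D ∨ E = max(a, b) on (0.81, 0.14) = 0.81
  (¬D ∨ E) ∨ F = max(a, b) on (0.81, 0.50) = 0.81
  ¬((¬D ∨ E) ∨ F) = 1 − 0.81 = 0.19
  → value = 0.1900
Under algebraic product:
  ¬D = 1 − 0.1900 = 0.8100
  ¬D ∨ E = a + b − a·b on (0.8100, 0.1400) = 0.8366
  (¬D ∨ E) ∨ F = a + b − a·b on (0.8366, 0.5000) = 0.9183
  ¬((¬D ∨ E) ∨ F) = 1 − 0.9183 = 0.0817
  → value = 0.0817
|0.1900 − 0.0817| = 0.108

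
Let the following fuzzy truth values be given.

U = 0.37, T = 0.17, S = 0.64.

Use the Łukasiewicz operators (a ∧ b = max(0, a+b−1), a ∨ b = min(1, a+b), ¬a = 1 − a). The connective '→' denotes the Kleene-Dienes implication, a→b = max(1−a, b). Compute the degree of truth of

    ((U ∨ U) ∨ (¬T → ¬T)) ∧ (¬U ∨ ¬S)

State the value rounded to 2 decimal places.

0.99

U ∨ U = min(1, a+b) on (0.37, 0.37) = 0.74
¬T = 1 − 0.17 = 0.83
¬T = 1 − 0.17 = 0.83
¬T → ¬T  [Kleene-Dienes: max(1−a, b)] with a=0.83, b=0.83 → 0.83
(U ∨ U) ∨ (¬T → ¬T) = min(1, a+b) on (0.74, 0.83) = 1.00
¬U = 1 − 0.37 = 0.63
¬S = 1 − 0.64 = 0.36
¬U ∨ ¬S = min(1, a+b) on (0.63, 0.36) = 0.99
((U ∨ U) ∨ (¬T → ¬T)) ∧ (¬U ∨ ¬S) = max(0, a+b−1) on (1.00, 0.99) = 0.99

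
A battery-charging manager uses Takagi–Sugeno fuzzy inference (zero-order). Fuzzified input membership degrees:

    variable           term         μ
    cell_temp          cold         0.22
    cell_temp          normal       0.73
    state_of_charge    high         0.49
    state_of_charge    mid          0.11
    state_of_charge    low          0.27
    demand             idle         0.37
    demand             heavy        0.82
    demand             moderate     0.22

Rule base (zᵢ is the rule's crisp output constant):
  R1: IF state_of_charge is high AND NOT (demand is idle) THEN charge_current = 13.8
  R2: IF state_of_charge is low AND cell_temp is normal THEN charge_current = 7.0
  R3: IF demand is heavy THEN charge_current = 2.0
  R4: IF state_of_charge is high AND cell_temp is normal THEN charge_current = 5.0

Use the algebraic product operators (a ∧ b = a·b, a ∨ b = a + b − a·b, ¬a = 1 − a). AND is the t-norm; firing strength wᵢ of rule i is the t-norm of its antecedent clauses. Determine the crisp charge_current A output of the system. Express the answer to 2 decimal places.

R1 (z=13.8): high=0.49, ¬idle=1−0.37=0.63; AND[a·b] → w = 0.3087
R2 (z=7.0): low=0.27, normal=0.73; AND[a·b] → w = 0.1971
R3 (z=2.0): heavy=0.82 → w = 0.8200
R4 (z=5.0): high=0.49, normal=0.73; AND[a·b] → w = 0.3577
Weighted average = (0.3087·13.8 + 0.1971·7.0 + 0.8200·2.0 + 0.3577·5.0) / (0.3087 + 0.1971 + 0.8200 + 0.3577)
  = 9.0683 / 1.6835 = 5.39

5.39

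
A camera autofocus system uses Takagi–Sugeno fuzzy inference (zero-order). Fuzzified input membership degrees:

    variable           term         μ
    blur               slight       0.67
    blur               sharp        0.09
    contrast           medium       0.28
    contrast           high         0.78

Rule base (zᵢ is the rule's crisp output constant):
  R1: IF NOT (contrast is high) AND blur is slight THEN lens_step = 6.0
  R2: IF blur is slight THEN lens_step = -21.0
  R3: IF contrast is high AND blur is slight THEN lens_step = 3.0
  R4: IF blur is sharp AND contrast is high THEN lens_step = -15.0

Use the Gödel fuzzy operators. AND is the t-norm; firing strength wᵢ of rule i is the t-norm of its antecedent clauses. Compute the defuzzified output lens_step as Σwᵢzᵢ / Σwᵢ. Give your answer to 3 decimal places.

-7.327

R1 (z=6.0): ¬high=1−0.78=0.22, slight=0.67; AND[min(a, b)] → w = 0.22
R2 (z=-21.0): slight=0.67 → w = 0.67
R3 (z=3.0): high=0.78, slight=0.67; AND[min(a, b)] → w = 0.67
R4 (z=-15.0): sharp=0.09, high=0.78; AND[min(a, b)] → w = 0.09
Weighted average = (0.22·6.0 + 0.67·-21.0 + 0.67·3.0 + 0.09·-15.0) / (0.22 + 0.67 + 0.67 + 0.09)
  = -12.0900 / 1.6500 = -7.327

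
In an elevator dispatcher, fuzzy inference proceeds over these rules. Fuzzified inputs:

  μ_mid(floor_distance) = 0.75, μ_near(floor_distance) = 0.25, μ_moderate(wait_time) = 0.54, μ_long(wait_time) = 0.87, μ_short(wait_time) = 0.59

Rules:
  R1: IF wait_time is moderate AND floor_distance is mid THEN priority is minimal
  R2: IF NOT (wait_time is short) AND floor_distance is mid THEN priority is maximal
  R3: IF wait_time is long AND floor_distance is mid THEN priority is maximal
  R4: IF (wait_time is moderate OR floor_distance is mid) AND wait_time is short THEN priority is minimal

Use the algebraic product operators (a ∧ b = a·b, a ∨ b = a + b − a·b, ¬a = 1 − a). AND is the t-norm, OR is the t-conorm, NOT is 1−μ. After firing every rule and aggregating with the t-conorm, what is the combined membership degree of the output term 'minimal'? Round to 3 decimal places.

R1: moderate=0.54, mid=0.75; AND[a·b] → w = 0.4050
R2: ¬short=1−0.59=0.41, mid=0.75; AND[a·b] → w = 0.3075
R3: long=0.87, mid=0.75; AND[a·b] → w = 0.6525
R4: (moderate=0.54 OR mid=0.75) = 0.8850; AND[a·b] with short=0.59 → w = 0.5222
Rules with consequent 'minimal': {R1, R4} → strengths 0.4050, 0.5222
Aggregate via t-conorm [a + b − a·b]: 0.7157

0.716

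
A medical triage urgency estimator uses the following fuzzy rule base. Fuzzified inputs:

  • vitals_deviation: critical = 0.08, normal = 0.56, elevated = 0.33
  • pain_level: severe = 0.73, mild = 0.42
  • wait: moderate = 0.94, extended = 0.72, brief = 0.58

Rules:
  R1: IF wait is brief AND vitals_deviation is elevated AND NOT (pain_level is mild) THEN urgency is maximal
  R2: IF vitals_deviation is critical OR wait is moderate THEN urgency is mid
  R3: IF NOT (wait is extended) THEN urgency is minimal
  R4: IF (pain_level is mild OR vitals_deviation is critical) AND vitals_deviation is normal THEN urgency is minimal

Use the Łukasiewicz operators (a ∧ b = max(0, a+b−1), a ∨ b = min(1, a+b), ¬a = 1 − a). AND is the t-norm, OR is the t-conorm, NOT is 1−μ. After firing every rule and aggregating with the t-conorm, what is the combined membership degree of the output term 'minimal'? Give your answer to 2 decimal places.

0.34

R1: brief=0.58, elevated=0.33, ¬mild=1−0.42=0.58; AND[max(0, a+b−1)] → w = 0.00
R2: critical=0.08, moderate=0.94; OR[min(1, a+b)] → w = 1.00
R3: ¬extended=1−0.72=0.28 → w = 0.28
R4: (mild=0.42 OR critical=0.08) = 0.50; AND[max(0, a+b−1)] with normal=0.56 → w = 0.06
Rules with consequent 'minimal': {R3, R4} → strengths 0.28, 0.06
Aggregate via t-conorm [min(1, a+b)]: 0.34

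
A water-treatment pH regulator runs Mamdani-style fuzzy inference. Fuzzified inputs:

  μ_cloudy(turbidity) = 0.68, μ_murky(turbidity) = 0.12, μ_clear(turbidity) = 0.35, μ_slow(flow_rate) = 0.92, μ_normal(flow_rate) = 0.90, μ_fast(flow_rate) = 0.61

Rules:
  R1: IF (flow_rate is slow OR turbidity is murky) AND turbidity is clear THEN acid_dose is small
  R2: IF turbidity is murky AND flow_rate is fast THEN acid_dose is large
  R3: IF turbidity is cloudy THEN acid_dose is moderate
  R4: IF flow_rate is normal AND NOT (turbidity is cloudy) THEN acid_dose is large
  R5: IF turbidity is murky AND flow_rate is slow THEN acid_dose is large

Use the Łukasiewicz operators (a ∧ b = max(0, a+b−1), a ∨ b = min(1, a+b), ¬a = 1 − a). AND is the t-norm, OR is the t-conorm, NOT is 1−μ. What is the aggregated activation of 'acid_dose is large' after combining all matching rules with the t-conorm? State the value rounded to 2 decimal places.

R1: (slow=0.92 OR murky=0.12) = 1.00; AND[max(0, a+b−1)] with clear=0.35 → w = 0.35
R2: murky=0.12, fast=0.61; AND[max(0, a+b−1)] → w = 0.00
R3: cloudy=0.68 → w = 0.68
R4: normal=0.90, ¬cloudy=1−0.68=0.32; AND[max(0, a+b−1)] → w = 0.22
R5: murky=0.12, slow=0.92; AND[max(0, a+b−1)] → w = 0.04
Rules with consequent 'large': {R2, R4, R5} → strengths 0.00, 0.22, 0.04
Aggregate via t-conorm [min(1, a+b)]: 0.26

0.26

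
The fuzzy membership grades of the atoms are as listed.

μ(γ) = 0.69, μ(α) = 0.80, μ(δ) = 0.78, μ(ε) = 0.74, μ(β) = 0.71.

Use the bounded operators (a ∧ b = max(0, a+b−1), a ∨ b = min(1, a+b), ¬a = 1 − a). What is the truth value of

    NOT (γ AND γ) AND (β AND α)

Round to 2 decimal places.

γ AND γ = max(0, a+b−1) on (0.69, 0.69) = 0.38
NOT (γ AND γ) = 1 − 0.38 = 0.62
β AND α = max(0, a+b−1) on (0.71, 0.80) = 0.51
NOT (γ AND γ) AND (β AND α) = max(0, a+b−1) on (0.62, 0.51) = 0.13

0.13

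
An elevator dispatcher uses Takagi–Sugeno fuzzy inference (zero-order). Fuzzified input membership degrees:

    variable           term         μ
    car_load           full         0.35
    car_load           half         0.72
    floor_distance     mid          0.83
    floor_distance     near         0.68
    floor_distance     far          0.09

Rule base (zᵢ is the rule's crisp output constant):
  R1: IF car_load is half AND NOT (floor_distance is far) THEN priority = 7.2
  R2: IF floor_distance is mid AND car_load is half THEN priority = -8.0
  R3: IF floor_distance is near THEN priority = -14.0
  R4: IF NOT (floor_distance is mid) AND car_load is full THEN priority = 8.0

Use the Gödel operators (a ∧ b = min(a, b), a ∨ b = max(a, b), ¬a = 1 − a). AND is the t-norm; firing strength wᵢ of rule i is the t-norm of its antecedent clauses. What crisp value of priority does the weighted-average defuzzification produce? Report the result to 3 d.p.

R1 (z=7.2): half=0.72, ¬far=1−0.09=0.91; AND[min(a, b)] → w = 0.72
R2 (z=-8.0): mid=0.83, half=0.72; AND[min(a, b)] → w = 0.72
R3 (z=-14.0): near=0.68 → w = 0.68
R4 (z=8.0): ¬mid=1−0.83=0.17, full=0.35; AND[min(a, b)] → w = 0.17
Weighted average = (0.72·7.2 + 0.72·-8.0 + 0.68·-14.0 + 0.17·8.0) / (0.72 + 0.72 + 0.68 + 0.17)
  = -8.7360 / 2.2900 = -3.815

-3.815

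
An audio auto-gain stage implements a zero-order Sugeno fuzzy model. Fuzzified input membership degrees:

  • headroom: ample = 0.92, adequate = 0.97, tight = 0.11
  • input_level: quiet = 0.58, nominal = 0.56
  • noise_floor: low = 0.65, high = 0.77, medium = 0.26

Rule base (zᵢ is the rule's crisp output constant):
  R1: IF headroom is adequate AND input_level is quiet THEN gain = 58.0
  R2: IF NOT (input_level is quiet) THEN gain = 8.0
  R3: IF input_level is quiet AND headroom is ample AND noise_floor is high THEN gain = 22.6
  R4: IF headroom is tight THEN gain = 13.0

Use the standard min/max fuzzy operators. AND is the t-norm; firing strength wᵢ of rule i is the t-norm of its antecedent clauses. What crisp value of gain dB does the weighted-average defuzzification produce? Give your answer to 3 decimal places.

30.496

R1 (z=58.0): adequate=0.97, quiet=0.58; AND[min(a, b)] → w = 0.58
R2 (z=8.0): ¬quiet=1−0.58=0.42 → w = 0.42
R3 (z=22.6): quiet=0.58, ample=0.92, high=0.77; AND[min(a, b)] → w = 0.58
R4 (z=13.0): tight=0.11 → w = 0.11
Weighted average = (0.58·58.0 + 0.42·8.0 + 0.58·22.6 + 0.11·13.0) / (0.58 + 0.42 + 0.58 + 0.11)
  = 51.5380 / 1.6900 = 30.496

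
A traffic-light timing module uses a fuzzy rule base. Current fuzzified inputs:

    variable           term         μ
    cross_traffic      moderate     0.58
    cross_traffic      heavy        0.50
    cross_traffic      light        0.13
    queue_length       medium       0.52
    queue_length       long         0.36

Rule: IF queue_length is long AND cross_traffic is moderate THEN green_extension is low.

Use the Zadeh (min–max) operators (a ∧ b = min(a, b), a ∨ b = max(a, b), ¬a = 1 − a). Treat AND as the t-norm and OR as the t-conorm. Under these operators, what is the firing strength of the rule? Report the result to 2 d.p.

firing strength: long=0.36, moderate=0.58; AND[min(a, b)] → w = 0.36

0.36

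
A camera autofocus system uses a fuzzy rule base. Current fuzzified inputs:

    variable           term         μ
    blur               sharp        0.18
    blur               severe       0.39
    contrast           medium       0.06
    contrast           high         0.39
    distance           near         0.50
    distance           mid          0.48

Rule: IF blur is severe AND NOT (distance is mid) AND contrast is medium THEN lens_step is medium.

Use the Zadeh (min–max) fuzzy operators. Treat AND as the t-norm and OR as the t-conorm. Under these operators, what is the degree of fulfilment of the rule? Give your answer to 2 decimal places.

0.06

firing strength: severe=0.39, ¬mid=1−0.48=0.52, medium=0.06; AND[min(a, b)] → w = 0.06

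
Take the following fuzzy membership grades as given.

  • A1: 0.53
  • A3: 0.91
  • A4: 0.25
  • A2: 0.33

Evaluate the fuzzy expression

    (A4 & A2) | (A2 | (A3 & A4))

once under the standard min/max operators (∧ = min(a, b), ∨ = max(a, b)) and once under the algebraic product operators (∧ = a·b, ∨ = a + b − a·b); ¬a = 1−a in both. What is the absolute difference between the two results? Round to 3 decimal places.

0.195

Under standard min/max:
  A4 & A2 = min(a, b) on (0.25, 0.33) = 0.25
  A3 & A4 = min(a, b) on (0.91, 0.25) = 0.25
  A2 | (A3 & A4) = max(a, b) on (0.33, 0.25) = 0.33
  (A4 & A2) | (A2 | (A3 & A4)) = max(a, b) on (0.25, 0.33) = 0.33
  → value = 0.3300
Under algebraic product:
  A4 & A2 = a·b on (0.2500, 0.3300) = 0.0825
  A3 & A4 = a·b on (0.9100, 0.2500) = 0.2275
  A2 | (A3 & A4) = a + b − a·b on (0.3300, 0.2275) = 0.4824
  (A4 & A2) | (A2 | (A3 & A4)) = a + b − a·b on (0.0825, 0.4824) = 0.5251
  → value = 0.5251
|0.3300 − 0.5251| = 0.195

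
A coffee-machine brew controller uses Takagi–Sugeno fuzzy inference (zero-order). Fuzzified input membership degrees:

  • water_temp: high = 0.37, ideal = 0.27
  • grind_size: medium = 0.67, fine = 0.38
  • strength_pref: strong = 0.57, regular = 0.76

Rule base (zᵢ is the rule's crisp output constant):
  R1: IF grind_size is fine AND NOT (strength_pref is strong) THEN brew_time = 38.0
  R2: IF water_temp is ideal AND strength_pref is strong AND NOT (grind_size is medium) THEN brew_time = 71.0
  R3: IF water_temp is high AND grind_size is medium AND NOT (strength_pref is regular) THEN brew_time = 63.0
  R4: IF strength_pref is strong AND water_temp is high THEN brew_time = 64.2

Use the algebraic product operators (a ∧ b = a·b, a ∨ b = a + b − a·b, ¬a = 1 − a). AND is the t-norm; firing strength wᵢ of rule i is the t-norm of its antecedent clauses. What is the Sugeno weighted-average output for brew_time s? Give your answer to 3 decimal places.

55.931

R1 (z=38.0): fine=0.38, ¬strong=1−0.57=0.43; AND[a·b] → w = 0.1634
R2 (z=71.0): ideal=0.27, strong=0.57, ¬medium=1−0.67=0.33; AND[a·b] → w = 0.0508
R3 (z=63.0): high=0.37, medium=0.67, ¬regular=1−0.76=0.24; AND[a·b] → w = 0.0595
R4 (z=64.2): strong=0.57, high=0.37; AND[a·b] → w = 0.2109
Weighted average = (0.1634·38.0 + 0.0508·71.0 + 0.0595·63.0 + 0.2109·64.2) / (0.1634 + 0.0508 + 0.0595 + 0.2109)
  = 27.1031 / 0.4846 = 55.931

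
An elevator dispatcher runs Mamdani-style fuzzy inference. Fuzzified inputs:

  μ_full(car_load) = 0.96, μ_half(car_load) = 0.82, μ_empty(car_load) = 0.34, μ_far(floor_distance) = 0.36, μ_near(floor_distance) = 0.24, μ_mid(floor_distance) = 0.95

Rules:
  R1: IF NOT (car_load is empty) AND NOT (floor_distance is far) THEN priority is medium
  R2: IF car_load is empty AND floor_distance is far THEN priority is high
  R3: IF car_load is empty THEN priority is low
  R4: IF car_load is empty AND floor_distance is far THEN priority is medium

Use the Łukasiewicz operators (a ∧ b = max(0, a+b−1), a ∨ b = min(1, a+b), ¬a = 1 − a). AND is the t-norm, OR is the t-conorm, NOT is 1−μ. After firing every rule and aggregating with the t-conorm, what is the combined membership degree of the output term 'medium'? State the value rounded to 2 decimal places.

R1: ¬empty=1−0.34=0.66, ¬far=1−0.36=0.64; AND[max(0, a+b−1)] → w = 0.30
R2: empty=0.34, far=0.36; AND[max(0, a+b−1)] → w = 0.00
R3: empty=0.34 → w = 0.34
R4: empty=0.34, far=0.36; AND[max(0, a+b−1)] → w = 0.00
Rules with consequent 'medium': {R1, R4} → strengths 0.30, 0.00
Aggregate via t-conorm [min(1, a+b)]: 0.30

0.30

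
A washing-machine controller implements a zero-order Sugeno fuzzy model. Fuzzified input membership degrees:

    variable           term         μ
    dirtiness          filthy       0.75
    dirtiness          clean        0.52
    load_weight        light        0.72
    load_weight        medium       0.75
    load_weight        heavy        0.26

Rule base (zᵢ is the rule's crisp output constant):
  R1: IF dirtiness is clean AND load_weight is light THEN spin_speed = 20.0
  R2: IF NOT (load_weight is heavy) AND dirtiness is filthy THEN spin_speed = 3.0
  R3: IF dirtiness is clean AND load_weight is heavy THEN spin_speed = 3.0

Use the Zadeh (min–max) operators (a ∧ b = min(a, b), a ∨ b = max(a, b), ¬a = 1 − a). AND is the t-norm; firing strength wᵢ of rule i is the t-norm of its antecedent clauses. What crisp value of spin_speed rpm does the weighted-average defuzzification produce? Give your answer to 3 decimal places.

R1 (z=20.0): clean=0.52, light=0.72; AND[min(a, b)] → w = 0.52
R2 (z=3.0): ¬heavy=1−0.26=0.74, filthy=0.75; AND[min(a, b)] → w = 0.74
R3 (z=3.0): clean=0.52, heavy=0.26; AND[min(a, b)] → w = 0.26
Weighted average = (0.52·20.0 + 0.74·3.0 + 0.26·3.0) / (0.52 + 0.74 + 0.26)
  = 13.4000 / 1.5200 = 8.816

8.816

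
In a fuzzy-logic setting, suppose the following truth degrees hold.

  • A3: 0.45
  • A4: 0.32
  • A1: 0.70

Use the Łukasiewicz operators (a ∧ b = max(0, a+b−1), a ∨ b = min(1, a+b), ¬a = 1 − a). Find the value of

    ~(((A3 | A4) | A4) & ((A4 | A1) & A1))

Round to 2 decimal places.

0.30

A3 | A4 = min(1, a+b) on (0.45, 0.32) = 0.77
(A3 | A4) | A4 = min(1, a+b) on (0.77, 0.32) = 1.00
A4 | A1 = min(1, a+b) on (0.32, 0.70) = 1.00
(A4 | A1) & A1 = max(0, a+b−1) on (1.00, 0.70) = 0.70
((A3 | A4) | A4) & ((A4 | A1) & A1) = max(0, a+b−1) on (1.00, 0.70) = 0.70
~(((A3 | A4) | A4) & ((A4 | A1) & A1)) = 1 − 0.70 = 0.30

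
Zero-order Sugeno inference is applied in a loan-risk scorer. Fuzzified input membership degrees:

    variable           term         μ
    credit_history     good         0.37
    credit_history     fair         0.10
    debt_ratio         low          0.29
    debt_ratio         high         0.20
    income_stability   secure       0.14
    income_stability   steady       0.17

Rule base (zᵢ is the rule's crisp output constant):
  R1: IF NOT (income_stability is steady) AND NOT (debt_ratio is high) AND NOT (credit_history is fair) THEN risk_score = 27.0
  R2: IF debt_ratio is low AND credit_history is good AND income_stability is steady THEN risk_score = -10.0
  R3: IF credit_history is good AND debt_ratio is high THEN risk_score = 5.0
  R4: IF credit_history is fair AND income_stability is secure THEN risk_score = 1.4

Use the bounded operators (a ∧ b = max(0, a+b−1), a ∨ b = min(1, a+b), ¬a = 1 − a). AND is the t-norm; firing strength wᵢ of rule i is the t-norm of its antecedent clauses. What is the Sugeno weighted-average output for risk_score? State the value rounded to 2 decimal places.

R1 (z=27.0): ¬steady=1−0.17=0.83, ¬high=1−0.20=0.80, ¬fair=1−0.10=0.90; AND[max(0, a+b−1)] → w = 0.53
R2 (z=-10.0): low=0.29, good=0.37, steady=0.17; AND[max(0, a+b−1)] → w = 0.00
R3 (z=5.0): good=0.37, high=0.20; AND[max(0, a+b−1)] → w = 0.00
R4 (z=1.4): fair=0.10, secure=0.14; AND[max(0, a+b−1)] → w = 0.00
Weighted average = (0.53·27.0 + 0.00·-10.0 + 0.00·5.0 + 0.00·1.4) / (0.53 + 0.00 + 0.00 + 0.00)
  = 14.3100 / 0.5300 = 27.00

27.00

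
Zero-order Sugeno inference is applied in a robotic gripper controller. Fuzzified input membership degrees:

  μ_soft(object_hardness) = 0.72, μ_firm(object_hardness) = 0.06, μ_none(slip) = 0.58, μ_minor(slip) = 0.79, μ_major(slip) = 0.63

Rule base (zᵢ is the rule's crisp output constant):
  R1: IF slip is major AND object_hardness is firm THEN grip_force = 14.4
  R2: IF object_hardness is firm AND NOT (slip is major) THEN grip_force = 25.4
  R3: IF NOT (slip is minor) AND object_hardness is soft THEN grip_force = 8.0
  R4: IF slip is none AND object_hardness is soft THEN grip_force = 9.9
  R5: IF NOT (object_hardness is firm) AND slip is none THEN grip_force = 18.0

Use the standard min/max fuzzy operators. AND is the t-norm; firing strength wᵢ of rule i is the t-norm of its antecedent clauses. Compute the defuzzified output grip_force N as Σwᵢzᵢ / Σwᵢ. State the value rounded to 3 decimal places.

R1 (z=14.4): major=0.63, firm=0.06; AND[min(a, b)] → w = 0.06
R2 (z=25.4): firm=0.06, ¬major=1−0.63=0.37; AND[min(a, b)] → w = 0.06
R3 (z=8.0): ¬minor=1−0.79=0.21, soft=0.72; AND[min(a, b)] → w = 0.21
R4 (z=9.9): none=0.58, soft=0.72; AND[min(a, b)] → w = 0.58
R5 (z=18.0): ¬firm=1−0.06=0.94, none=0.58; AND[min(a, b)] → w = 0.58
Weighted average = (0.06·14.4 + 0.06·25.4 + 0.21·8.0 + 0.58·9.9 + 0.58·18.0) / (0.06 + 0.06 + 0.21 + 0.58 + 0.58)
  = 20.2500 / 1.4900 = 13.591

13.591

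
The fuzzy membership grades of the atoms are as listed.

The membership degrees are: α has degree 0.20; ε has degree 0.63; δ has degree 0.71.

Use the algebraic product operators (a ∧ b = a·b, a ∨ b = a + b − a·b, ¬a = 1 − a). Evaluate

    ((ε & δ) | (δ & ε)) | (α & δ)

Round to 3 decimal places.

ε & δ = a·b on (0.6300, 0.7100) = 0.4473
δ & ε = a·b on (0.7100, 0.6300) = 0.4473
(ε & δ) | (δ & ε) = a + b − a·b on (0.4473, 0.4473) = 0.6945
α & δ = a·b on (0.2000, 0.7100) = 0.1420
((ε & δ) | (δ & ε)) | (α & δ) = a + b − a·b on (0.6945, 0.1420) = 0.7379

0.738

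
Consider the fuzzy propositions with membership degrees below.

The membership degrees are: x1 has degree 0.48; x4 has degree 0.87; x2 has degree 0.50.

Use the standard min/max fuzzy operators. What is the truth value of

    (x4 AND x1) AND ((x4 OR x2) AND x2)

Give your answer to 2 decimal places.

0.48

x4 AND x1 = min(a, b) on (0.87, 0.48) = 0.48
x4 OR x2 = max(a, b) on (0.87, 0.50) = 0.87
(x4 OR x2) AND x2 = min(a, b) on (0.87, 0.50) = 0.50
(x4 AND x1) AND ((x4 OR x2) AND x2) = min(a, b) on (0.48, 0.50) = 0.48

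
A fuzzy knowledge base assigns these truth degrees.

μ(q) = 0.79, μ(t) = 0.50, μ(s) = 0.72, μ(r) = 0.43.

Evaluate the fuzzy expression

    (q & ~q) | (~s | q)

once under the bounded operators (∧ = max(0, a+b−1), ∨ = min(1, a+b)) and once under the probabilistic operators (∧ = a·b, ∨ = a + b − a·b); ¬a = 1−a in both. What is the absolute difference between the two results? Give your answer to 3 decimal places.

Under bounded:
  ~q = 1 − 0.79 = 0.21
  q & ~q = max(0, a+b−1) on (0.79, 0.21) = 0.00
  ~s = 1 − 0.72 = 0.28
  ~s | q = min(1, a+b) on (0.28, 0.79) = 1.00
  (q & ~q) | (~s | q) = min(1, a+b) on (0.00, 1.00) = 1.00
  → value = 1.0000
Under probabilistic:
  ~q = 1 − 0.7900 = 0.2100
  q & ~q = a·b on (0.7900, 0.2100) = 0.1659
  ~s = 1 − 0.7200 = 0.2800
  ~s | q = a + b − a·b on (0.2800, 0.7900) = 0.8488
  (q & ~q) | (~s | q) = a + b − a·b on (0.1659, 0.8488) = 0.8739
  → value = 0.8739
|1.0000 − 0.8739| = 0.126

0.126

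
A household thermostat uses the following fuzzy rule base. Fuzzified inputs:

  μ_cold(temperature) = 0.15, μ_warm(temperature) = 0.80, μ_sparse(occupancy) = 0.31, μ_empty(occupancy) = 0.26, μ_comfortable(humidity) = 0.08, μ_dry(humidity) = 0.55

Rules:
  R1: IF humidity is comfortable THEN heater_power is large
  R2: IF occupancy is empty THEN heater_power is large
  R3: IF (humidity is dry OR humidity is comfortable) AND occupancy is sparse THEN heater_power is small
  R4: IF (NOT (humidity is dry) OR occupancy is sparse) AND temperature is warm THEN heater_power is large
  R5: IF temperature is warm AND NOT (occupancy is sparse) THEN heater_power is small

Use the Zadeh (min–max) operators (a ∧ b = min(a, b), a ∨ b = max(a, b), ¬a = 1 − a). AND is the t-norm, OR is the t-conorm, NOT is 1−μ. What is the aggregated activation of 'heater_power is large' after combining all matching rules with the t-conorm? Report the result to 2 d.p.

0.45

R1: comfortable=0.08 → w = 0.08
R2: empty=0.26 → w = 0.26
R3: (dry=0.55 OR comfortable=0.08) = 0.55; AND[min(a, b)] with sparse=0.31 → w = 0.31
R4: (¬dry=1−0.55=0.45 OR sparse=0.31) = 0.45; AND[min(a, b)] with warm=0.80 → w = 0.45
R5: warm=0.80, ¬sparse=1−0.31=0.69; AND[min(a, b)] → w = 0.69
Rules with consequent 'large': {R1, R2, R4} → strengths 0.08, 0.26, 0.45
Aggregate via t-conorm [max(a, b)]: 0.45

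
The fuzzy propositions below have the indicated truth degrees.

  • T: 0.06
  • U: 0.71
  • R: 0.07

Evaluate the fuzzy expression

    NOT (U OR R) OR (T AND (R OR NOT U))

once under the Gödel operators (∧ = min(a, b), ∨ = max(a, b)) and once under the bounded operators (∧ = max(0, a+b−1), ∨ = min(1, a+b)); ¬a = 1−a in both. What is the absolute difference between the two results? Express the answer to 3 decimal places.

Under Gödel:
  U OR R = max(a, b) on (0.71, 0.07) = 0.71
  NOT (U OR R) = 1 − 0.71 = 0.29
  NOT U = 1 − 0.71 = 0.29
  R OR NOT U = max(a, b) on (0.07, 0.29) = 0.29
  T AND (R OR NOT U) = min(a, b) on (0.06, 0.29) = 0.06
  NOT (U OR R) OR (T AND (R OR NOT U)) = max(a, b) on (0.29, 0.06) = 0.29
  → value = 0.2900
Under bounded:
  U OR R = min(1, a+b) on (0.71, 0.07) = 0.78
  NOT (U OR R) = 1 − 0.78 = 0.22
  NOT U = 1 − 0.71 = 0.29
  R OR NOT U = min(1, a+b) on (0.07, 0.29) = 0.36
  T AND (R OR NOT U) = max(0, a+b−1) on (0.06, 0.36) = 0.00
  NOT (U OR R) OR (T AND (R OR NOT U)) = min(1, a+b) on (0.22, 0.00) = 0.22
  → value = 0.2200
|0.2900 − 0.2200| = 0.070

0.070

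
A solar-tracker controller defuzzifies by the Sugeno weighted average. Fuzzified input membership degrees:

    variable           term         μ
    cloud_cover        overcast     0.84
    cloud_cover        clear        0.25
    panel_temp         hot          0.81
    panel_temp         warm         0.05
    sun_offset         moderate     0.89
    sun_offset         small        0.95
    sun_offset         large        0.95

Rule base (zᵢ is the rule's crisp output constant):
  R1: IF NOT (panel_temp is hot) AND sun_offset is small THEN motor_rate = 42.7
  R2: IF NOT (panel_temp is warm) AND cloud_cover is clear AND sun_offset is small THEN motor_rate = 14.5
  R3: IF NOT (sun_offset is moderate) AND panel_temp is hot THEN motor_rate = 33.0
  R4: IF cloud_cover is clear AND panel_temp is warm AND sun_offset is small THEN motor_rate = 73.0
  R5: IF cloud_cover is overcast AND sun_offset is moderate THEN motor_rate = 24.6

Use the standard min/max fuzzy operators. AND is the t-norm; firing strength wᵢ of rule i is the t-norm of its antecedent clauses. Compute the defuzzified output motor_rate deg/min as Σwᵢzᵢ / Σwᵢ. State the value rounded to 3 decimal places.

R1 (z=42.7): ¬hot=1−0.81=0.19, small=0.95; AND[min(a, b)] → w = 0.19
R2 (z=14.5): ¬warm=1−0.05=0.95, clear=0.25, small=0.95; AND[min(a, b)] → w = 0.25
R3 (z=33.0): ¬moderate=1−0.89=0.11, hot=0.81; AND[min(a, b)] → w = 0.11
R4 (z=73.0): clear=0.25, warm=0.05, small=0.95; AND[min(a, b)] → w = 0.05
R5 (z=24.6): overcast=0.84, moderate=0.89; AND[min(a, b)] → w = 0.84
Weighted average = (0.19·42.7 + 0.25·14.5 + 0.11·33.0 + 0.05·73.0 + 0.84·24.6) / (0.19 + 0.25 + 0.11 + 0.05 + 0.84)
  = 39.6820 / 1.4400 = 27.557

27.557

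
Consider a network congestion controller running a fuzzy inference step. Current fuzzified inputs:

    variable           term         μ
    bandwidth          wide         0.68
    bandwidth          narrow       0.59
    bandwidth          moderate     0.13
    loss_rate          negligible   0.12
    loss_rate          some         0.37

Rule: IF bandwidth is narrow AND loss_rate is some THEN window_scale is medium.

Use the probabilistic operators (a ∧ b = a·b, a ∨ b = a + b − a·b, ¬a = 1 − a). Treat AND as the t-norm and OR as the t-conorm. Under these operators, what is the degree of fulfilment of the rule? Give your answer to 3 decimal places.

firing strength: narrow=0.59, some=0.37; AND[a·b] → w = 0.2183

0.218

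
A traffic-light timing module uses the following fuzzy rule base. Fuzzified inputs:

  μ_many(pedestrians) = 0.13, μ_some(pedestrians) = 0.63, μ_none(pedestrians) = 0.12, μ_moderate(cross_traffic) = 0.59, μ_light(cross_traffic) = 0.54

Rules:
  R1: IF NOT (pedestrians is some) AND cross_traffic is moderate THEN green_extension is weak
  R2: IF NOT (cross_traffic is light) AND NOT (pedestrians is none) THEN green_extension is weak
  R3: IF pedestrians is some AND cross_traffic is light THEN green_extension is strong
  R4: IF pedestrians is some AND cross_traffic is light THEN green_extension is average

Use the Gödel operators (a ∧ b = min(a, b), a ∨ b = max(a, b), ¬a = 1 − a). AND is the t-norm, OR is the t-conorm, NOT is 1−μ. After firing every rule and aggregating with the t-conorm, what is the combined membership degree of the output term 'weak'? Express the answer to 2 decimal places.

R1: ¬some=1−0.63=0.37, moderate=0.59; AND[min(a, b)] → w = 0.37
R2: ¬light=1−0.54=0.46, ¬none=1−0.12=0.88; AND[min(a, b)] → w = 0.46
R3: some=0.63, light=0.54; AND[min(a, b)] → w = 0.54
R4: some=0.63, light=0.54; AND[min(a, b)] → w = 0.54
Rules with consequent 'weak': {R1, R2} → strengths 0.37, 0.46
Aggregate via t-conorm [max(a, b)]: 0.46

0.46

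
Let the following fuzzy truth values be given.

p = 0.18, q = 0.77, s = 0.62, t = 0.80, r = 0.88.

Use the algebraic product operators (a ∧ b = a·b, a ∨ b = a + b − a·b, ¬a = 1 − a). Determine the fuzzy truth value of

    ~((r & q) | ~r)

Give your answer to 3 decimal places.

0.284

r & q = a·b on (0.8800, 0.7700) = 0.6776
~r = 1 − 0.8800 = 0.1200
(r & q) | ~r = a + b − a·b on (0.6776, 0.1200) = 0.7163
~((r & q) | ~r) = 1 − 0.7163 = 0.2837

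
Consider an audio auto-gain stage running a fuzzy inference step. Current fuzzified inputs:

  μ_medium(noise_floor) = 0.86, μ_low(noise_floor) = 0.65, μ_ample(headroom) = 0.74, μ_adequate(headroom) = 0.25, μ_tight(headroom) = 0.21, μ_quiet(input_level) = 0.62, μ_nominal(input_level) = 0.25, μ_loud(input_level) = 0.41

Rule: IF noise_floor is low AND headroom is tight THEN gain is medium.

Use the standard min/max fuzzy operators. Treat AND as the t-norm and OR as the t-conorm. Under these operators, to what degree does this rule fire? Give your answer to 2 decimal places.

firing strength: low=0.65, tight=0.21; AND[min(a, b)] → w = 0.21

0.21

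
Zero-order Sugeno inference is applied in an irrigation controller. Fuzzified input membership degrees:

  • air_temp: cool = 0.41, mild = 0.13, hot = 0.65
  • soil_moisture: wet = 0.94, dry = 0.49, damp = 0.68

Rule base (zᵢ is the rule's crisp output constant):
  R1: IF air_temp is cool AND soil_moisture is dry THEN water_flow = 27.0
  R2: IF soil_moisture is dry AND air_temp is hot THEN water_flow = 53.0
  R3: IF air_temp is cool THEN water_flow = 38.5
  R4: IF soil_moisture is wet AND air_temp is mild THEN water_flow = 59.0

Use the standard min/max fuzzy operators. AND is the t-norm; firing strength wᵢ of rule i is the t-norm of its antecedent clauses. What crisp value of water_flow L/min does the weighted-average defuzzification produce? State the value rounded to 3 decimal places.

42.010

R1 (z=27.0): cool=0.41, dry=0.49; AND[min(a, b)] → w = 0.41
R2 (z=53.0): dry=0.49, hot=0.65; AND[min(a, b)] → w = 0.49
R3 (z=38.5): cool=0.41 → w = 0.41
R4 (z=59.0): wet=0.94, mild=0.13; AND[min(a, b)] → w = 0.13
Weighted average = (0.41·27.0 + 0.49·53.0 + 0.41·38.5 + 0.13·59.0) / (0.41 + 0.49 + 0.41 + 0.13)
  = 60.4950 / 1.4400 = 42.010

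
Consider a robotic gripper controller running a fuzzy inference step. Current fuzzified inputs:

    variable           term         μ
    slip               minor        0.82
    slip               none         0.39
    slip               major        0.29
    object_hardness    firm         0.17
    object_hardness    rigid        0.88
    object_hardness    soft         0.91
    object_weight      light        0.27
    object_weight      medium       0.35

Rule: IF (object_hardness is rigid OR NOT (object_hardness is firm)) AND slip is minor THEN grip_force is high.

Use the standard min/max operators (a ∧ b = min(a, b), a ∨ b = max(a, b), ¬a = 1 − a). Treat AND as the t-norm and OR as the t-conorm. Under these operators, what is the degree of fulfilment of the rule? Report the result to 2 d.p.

firing strength: (rigid=0.88 OR ¬firm=1−0.17=0.83) = 0.88; AND[min(a, b)] with minor=0.82 → w = 0.82

0.82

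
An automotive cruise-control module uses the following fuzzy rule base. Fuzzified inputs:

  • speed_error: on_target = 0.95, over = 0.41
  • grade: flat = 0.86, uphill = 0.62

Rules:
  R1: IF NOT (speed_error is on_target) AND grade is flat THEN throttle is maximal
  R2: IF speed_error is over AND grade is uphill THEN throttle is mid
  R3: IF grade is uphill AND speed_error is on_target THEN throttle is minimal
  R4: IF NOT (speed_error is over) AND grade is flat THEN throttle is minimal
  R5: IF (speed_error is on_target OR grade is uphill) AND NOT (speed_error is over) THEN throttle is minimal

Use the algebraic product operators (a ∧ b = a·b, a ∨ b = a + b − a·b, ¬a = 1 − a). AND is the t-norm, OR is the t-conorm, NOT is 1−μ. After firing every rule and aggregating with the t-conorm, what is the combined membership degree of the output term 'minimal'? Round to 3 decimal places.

0.915

R1: ¬on_target=1−0.95=0.05, flat=0.86; AND[a·b] → w = 0.0430
R2: over=0.41, uphill=0.62; AND[a·b] → w = 0.2542
R3: uphill=0.62, on_target=0.95; AND[a·b] → w = 0.5890
R4: ¬over=1−0.41=0.59, flat=0.86; AND[a·b] → w = 0.5074
R5: (on_target=0.95 OR uphill=0.62) = 0.9810; AND[a·b] with ¬over=1−0.41=0.59 → w = 0.5788
Rules with consequent 'minimal': {R3, R4, R5} → strengths 0.5890, 0.5074, 0.5788
Aggregate via t-conorm [a + b − a·b]: 0.9147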